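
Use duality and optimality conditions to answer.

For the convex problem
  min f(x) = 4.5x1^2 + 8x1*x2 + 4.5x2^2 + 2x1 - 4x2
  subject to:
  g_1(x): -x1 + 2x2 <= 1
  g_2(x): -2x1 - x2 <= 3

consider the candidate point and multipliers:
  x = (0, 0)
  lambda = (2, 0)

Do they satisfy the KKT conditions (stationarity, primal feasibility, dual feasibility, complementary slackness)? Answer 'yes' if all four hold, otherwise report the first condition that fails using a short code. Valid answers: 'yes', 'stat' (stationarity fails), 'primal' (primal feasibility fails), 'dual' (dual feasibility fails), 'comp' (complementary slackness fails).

Gradient of f: grad f(x) = Q x + c = (2, -4)
Constraint values g_i(x) = a_i^T x - b_i:
  g_1((0, 0)) = -1
  g_2((0, 0)) = -3
Stationarity residual: grad f(x) + sum_i lambda_i a_i = (0, 0)
  -> stationarity OK
Primal feasibility (all g_i <= 0): OK
Dual feasibility (all lambda_i >= 0): OK
Complementary slackness (lambda_i * g_i(x) = 0 for all i): FAILS

Verdict: the first failing condition is complementary_slackness -> comp.

comp


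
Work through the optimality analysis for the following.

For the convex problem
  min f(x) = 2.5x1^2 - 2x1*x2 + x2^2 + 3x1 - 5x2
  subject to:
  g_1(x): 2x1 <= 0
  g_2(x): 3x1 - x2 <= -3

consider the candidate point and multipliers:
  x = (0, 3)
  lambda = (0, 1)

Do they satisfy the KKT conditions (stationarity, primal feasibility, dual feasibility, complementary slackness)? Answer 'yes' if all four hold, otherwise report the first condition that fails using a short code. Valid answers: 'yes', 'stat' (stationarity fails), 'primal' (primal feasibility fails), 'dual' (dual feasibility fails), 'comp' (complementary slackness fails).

Gradient of f: grad f(x) = Q x + c = (-3, 1)
Constraint values g_i(x) = a_i^T x - b_i:
  g_1((0, 3)) = 0
  g_2((0, 3)) = 0
Stationarity residual: grad f(x) + sum_i lambda_i a_i = (0, 0)
  -> stationarity OK
Primal feasibility (all g_i <= 0): OK
Dual feasibility (all lambda_i >= 0): OK
Complementary slackness (lambda_i * g_i(x) = 0 for all i): OK

Verdict: yes, KKT holds.

yes


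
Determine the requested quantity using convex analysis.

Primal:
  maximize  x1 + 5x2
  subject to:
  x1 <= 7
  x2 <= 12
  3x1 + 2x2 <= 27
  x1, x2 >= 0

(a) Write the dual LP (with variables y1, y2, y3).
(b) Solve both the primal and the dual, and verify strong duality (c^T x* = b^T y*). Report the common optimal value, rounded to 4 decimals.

The standard primal-dual pair for 'max c^T x s.t. A x <= b, x >= 0' is:
  Dual:  min b^T y  s.t.  A^T y >= c,  y >= 0.

So the dual LP is:
  minimize  7y1 + 12y2 + 27y3
  subject to:
    y1 + 3y3 >= 1
    y2 + 2y3 >= 5
    y1, y2, y3 >= 0

Solving the primal: x* = (1, 12).
  primal value c^T x* = 61.
Solving the dual: y* = (0, 4.3333, 0.3333).
  dual value b^T y* = 61.
Strong duality: c^T x* = b^T y*. Confirmed.

61


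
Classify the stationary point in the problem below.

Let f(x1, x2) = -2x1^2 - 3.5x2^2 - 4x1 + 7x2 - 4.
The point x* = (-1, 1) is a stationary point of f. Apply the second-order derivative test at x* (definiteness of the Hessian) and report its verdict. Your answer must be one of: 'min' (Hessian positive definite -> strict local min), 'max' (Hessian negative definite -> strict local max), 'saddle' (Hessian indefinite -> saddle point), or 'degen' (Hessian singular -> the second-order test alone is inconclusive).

Compute the Hessian H = grad^2 f:
  H = [[-4, 0], [0, -7]]
Verify stationarity: grad f(x*) = H x* + g = (0, 0).
Eigenvalues of H: -7, -4.
Both eigenvalues < 0, so H is negative definite -> x* is a strict local max.

max


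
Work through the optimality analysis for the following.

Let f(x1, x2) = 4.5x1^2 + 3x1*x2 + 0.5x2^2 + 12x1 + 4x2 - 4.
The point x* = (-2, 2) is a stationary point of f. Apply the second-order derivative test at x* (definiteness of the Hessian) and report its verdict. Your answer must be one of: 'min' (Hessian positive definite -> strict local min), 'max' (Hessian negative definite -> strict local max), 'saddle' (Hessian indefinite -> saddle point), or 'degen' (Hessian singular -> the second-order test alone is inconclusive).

Compute the Hessian H = grad^2 f:
  H = [[9, 3], [3, 1]]
Verify stationarity: grad f(x*) = H x* + g = (0, 0).
Eigenvalues of H: 0, 10.
H has a zero eigenvalue (singular; positive semidefinite but not definite), so H is neither positive definite, negative definite, nor indefinite. The second-order test alone is inconclusive -> degen.
(Indeed, f is constant along the null direction of H through x*, so x* is not a strict local extremum.)

degen


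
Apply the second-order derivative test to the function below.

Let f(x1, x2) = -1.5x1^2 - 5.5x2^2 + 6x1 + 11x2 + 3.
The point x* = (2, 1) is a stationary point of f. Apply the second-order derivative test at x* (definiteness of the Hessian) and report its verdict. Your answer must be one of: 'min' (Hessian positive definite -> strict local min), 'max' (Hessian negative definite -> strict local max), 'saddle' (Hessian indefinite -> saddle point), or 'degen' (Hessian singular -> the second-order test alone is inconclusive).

Compute the Hessian H = grad^2 f:
  H = [[-3, 0], [0, -11]]
Verify stationarity: grad f(x*) = H x* + g = (0, 0).
Eigenvalues of H: -11, -3.
Both eigenvalues < 0, so H is negative definite -> x* is a strict local max.

max


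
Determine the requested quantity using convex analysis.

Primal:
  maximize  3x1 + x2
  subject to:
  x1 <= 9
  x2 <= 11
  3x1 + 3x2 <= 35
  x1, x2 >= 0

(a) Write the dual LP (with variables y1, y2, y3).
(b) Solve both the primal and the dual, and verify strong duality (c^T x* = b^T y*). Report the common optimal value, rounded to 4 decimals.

The standard primal-dual pair for 'max c^T x s.t. A x <= b, x >= 0' is:
  Dual:  min b^T y  s.t.  A^T y >= c,  y >= 0.

So the dual LP is:
  minimize  9y1 + 11y2 + 35y3
  subject to:
    y1 + 3y3 >= 3
    y2 + 3y3 >= 1
    y1, y2, y3 >= 0

Solving the primal: x* = (9, 2.6667).
  primal value c^T x* = 29.6667.
Solving the dual: y* = (2, 0, 0.3333).
  dual value b^T y* = 29.6667.
Strong duality: c^T x* = b^T y*. Confirmed.

29.6667


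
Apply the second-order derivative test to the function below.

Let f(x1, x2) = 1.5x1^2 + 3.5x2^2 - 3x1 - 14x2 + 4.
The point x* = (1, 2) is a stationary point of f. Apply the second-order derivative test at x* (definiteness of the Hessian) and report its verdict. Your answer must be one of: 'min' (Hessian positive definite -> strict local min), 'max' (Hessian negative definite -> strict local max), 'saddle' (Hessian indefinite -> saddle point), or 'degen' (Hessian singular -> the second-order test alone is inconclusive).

Compute the Hessian H = grad^2 f:
  H = [[3, 0], [0, 7]]
Verify stationarity: grad f(x*) = H x* + g = (0, 0).
Eigenvalues of H: 3, 7.
Both eigenvalues > 0, so H is positive definite -> x* is a strict local min.

min


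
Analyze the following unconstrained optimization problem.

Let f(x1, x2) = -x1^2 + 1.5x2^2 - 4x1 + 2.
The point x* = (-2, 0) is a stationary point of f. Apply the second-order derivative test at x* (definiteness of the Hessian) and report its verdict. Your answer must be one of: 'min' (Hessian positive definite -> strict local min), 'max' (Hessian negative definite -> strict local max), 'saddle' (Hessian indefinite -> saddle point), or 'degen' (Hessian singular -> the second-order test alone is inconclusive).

Compute the Hessian H = grad^2 f:
  H = [[-2, 0], [0, 3]]
Verify stationarity: grad f(x*) = H x* + g = (0, 0).
Eigenvalues of H: -2, 3.
Eigenvalues have mixed signs, so H is indefinite -> x* is a saddle point.

saddle


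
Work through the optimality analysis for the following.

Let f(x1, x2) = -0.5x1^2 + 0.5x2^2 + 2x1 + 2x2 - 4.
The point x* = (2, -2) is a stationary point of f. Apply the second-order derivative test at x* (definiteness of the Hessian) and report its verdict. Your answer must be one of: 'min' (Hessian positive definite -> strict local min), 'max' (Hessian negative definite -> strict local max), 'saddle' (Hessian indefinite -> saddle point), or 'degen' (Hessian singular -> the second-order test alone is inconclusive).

Compute the Hessian H = grad^2 f:
  H = [[-1, 0], [0, 1]]
Verify stationarity: grad f(x*) = H x* + g = (0, 0).
Eigenvalues of H: -1, 1.
Eigenvalues have mixed signs, so H is indefinite -> x* is a saddle point.

saddle


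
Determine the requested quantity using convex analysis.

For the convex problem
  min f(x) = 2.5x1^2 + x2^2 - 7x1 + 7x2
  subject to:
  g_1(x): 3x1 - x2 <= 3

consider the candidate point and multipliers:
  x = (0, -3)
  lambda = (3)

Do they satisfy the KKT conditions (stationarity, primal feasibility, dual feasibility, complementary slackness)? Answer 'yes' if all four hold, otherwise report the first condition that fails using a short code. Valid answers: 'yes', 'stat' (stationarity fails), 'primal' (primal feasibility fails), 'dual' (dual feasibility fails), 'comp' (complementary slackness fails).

Gradient of f: grad f(x) = Q x + c = (-7, 1)
Constraint values g_i(x) = a_i^T x - b_i:
  g_1((0, -3)) = 0
Stationarity residual: grad f(x) + sum_i lambda_i a_i = (2, -2)
  -> stationarity FAILS
Primal feasibility (all g_i <= 0): OK
Dual feasibility (all lambda_i >= 0): OK
Complementary slackness (lambda_i * g_i(x) = 0 for all i): OK

Verdict: the first failing condition is stationarity -> stat.

stat


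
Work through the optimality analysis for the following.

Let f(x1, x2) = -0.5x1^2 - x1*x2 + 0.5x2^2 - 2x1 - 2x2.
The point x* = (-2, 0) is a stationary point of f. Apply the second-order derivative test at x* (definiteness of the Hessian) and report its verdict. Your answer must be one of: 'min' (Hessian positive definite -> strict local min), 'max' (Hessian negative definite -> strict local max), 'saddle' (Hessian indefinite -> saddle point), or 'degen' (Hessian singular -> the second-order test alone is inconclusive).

Compute the Hessian H = grad^2 f:
  H = [[-1, -1], [-1, 1]]
Verify stationarity: grad f(x*) = H x* + g = (0, 0).
Eigenvalues of H: -1.4142, 1.4142.
Eigenvalues have mixed signs, so H is indefinite -> x* is a saddle point.

saddle


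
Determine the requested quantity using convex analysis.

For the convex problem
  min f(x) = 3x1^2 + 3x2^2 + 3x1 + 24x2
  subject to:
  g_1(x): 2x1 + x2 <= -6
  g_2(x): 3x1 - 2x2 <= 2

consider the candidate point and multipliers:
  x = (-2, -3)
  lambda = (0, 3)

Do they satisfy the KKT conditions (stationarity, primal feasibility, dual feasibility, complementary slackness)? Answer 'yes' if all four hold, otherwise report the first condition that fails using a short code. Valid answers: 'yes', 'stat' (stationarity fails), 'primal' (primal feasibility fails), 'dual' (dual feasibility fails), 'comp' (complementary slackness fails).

Gradient of f: grad f(x) = Q x + c = (-9, 6)
Constraint values g_i(x) = a_i^T x - b_i:
  g_1((-2, -3)) = -1
  g_2((-2, -3)) = -2
Stationarity residual: grad f(x) + sum_i lambda_i a_i = (0, 0)
  -> stationarity OK
Primal feasibility (all g_i <= 0): OK
Dual feasibility (all lambda_i >= 0): OK
Complementary slackness (lambda_i * g_i(x) = 0 for all i): FAILS

Verdict: the first failing condition is complementary_slackness -> comp.

comp


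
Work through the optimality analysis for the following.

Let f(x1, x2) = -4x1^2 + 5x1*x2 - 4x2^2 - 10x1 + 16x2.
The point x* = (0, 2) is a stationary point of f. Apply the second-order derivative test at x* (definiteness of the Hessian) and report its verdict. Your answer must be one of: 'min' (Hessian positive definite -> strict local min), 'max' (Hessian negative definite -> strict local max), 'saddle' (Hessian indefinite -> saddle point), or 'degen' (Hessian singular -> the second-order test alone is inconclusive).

Compute the Hessian H = grad^2 f:
  H = [[-8, 5], [5, -8]]
Verify stationarity: grad f(x*) = H x* + g = (0, 0).
Eigenvalues of H: -13, -3.
Both eigenvalues < 0, so H is negative definite -> x* is a strict local max.

max


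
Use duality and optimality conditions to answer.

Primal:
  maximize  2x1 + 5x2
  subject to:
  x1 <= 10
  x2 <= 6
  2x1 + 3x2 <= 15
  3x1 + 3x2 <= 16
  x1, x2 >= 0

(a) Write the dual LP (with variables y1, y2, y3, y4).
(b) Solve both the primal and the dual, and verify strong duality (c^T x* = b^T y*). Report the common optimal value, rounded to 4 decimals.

The standard primal-dual pair for 'max c^T x s.t. A x <= b, x >= 0' is:
  Dual:  min b^T y  s.t.  A^T y >= c,  y >= 0.

So the dual LP is:
  minimize  10y1 + 6y2 + 15y3 + 16y4
  subject to:
    y1 + 2y3 + 3y4 >= 2
    y2 + 3y3 + 3y4 >= 5
    y1, y2, y3, y4 >= 0

Solving the primal: x* = (0, 5).
  primal value c^T x* = 25.
Solving the dual: y* = (0, 0, 1.6667, 0).
  dual value b^T y* = 25.
Strong duality: c^T x* = b^T y*. Confirmed.

25


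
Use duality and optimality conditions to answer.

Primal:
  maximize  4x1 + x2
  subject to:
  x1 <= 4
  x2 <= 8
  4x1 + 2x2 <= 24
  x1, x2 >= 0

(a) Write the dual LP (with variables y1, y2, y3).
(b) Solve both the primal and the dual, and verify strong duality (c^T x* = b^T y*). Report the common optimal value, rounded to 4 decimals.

The standard primal-dual pair for 'max c^T x s.t. A x <= b, x >= 0' is:
  Dual:  min b^T y  s.t.  A^T y >= c,  y >= 0.

So the dual LP is:
  minimize  4y1 + 8y2 + 24y3
  subject to:
    y1 + 4y3 >= 4
    y2 + 2y3 >= 1
    y1, y2, y3 >= 0

Solving the primal: x* = (4, 4).
  primal value c^T x* = 20.
Solving the dual: y* = (2, 0, 0.5).
  dual value b^T y* = 20.
Strong duality: c^T x* = b^T y*. Confirmed.

20


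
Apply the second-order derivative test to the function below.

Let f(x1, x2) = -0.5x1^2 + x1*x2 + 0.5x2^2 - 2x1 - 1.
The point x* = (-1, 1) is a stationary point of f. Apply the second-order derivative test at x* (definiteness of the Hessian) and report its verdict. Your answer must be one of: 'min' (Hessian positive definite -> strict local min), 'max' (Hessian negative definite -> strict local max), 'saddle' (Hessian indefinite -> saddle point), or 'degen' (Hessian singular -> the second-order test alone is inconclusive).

Compute the Hessian H = grad^2 f:
  H = [[-1, 1], [1, 1]]
Verify stationarity: grad f(x*) = H x* + g = (0, 0).
Eigenvalues of H: -1.4142, 1.4142.
Eigenvalues have mixed signs, so H is indefinite -> x* is a saddle point.

saddle


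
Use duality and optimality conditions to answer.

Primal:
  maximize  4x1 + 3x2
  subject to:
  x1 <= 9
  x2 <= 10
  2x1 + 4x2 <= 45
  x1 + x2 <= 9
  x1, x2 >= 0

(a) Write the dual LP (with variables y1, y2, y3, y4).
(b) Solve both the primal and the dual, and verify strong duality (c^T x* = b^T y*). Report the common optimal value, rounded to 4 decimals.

The standard primal-dual pair for 'max c^T x s.t. A x <= b, x >= 0' is:
  Dual:  min b^T y  s.t.  A^T y >= c,  y >= 0.

So the dual LP is:
  minimize  9y1 + 10y2 + 45y3 + 9y4
  subject to:
    y1 + 2y3 + y4 >= 4
    y2 + 4y3 + y4 >= 3
    y1, y2, y3, y4 >= 0

Solving the primal: x* = (9, 0).
  primal value c^T x* = 36.
Solving the dual: y* = (1, 0, 0, 3).
  dual value b^T y* = 36.
Strong duality: c^T x* = b^T y*. Confirmed.

36


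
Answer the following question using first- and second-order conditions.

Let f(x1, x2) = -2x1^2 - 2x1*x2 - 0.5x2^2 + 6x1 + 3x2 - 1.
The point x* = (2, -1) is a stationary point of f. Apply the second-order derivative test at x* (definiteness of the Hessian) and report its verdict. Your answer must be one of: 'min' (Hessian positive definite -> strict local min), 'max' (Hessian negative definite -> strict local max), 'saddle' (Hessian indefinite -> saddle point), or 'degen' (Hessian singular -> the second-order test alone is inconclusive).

Compute the Hessian H = grad^2 f:
  H = [[-4, -2], [-2, -1]]
Verify stationarity: grad f(x*) = H x* + g = (0, 0).
Eigenvalues of H: -5, 0.
H has a zero eigenvalue (singular; negative semidefinite but not definite), so H is neither positive definite, negative definite, nor indefinite. The second-order test alone is inconclusive -> degen.
(Indeed, f is constant along the null direction of H through x*, so x* is not a strict local extremum.)

degen


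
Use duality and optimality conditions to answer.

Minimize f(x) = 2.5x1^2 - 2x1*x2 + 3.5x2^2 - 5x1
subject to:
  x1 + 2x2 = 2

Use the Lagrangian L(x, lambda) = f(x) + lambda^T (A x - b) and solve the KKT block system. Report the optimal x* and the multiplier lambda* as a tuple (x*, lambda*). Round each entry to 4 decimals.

Form the Lagrangian:
  L(x, lambda) = (1/2) x^T Q x + c^T x + lambda^T (A x - b)
Stationarity (grad_x L = 0): Q x + c + A^T lambda = 0.
Primal feasibility: A x = b.

This gives the KKT block system:
  [ Q   A^T ] [ x     ]   [-c ]
  [ A    0  ] [ lambda ] = [ b ]

Solving the linear system:
  x*      = (1.2, 0.4)
  lambda* = (-0.2)
  f(x*)   = -2.8

x* = (1.2, 0.4), lambda* = (-0.2)


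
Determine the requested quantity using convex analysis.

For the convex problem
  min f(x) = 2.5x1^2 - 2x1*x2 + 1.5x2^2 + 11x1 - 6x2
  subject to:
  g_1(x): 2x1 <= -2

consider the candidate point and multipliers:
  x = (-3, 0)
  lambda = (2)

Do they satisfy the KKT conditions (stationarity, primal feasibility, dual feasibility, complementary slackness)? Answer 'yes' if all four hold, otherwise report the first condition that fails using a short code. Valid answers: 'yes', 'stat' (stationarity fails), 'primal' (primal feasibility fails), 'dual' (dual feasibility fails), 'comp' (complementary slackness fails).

Gradient of f: grad f(x) = Q x + c = (-4, 0)
Constraint values g_i(x) = a_i^T x - b_i:
  g_1((-3, 0)) = -4
Stationarity residual: grad f(x) + sum_i lambda_i a_i = (0, 0)
  -> stationarity OK
Primal feasibility (all g_i <= 0): OK
Dual feasibility (all lambda_i >= 0): OK
Complementary slackness (lambda_i * g_i(x) = 0 for all i): FAILS

Verdict: the first failing condition is complementary_slackness -> comp.

comp


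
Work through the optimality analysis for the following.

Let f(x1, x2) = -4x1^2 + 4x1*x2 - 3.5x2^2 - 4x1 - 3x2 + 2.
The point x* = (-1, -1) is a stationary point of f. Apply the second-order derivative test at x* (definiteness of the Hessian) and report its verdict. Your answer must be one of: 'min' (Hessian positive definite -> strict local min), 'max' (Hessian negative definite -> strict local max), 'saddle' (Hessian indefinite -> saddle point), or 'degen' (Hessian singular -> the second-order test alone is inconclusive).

Compute the Hessian H = grad^2 f:
  H = [[-8, 4], [4, -7]]
Verify stationarity: grad f(x*) = H x* + g = (0, 0).
Eigenvalues of H: -11.5311, -3.4689.
Both eigenvalues < 0, so H is negative definite -> x* is a strict local max.

max


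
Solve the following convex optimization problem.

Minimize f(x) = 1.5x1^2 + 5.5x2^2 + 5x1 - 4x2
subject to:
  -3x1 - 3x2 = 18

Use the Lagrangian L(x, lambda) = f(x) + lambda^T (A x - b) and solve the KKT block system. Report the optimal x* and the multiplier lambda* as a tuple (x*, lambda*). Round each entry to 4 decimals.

Form the Lagrangian:
  L(x, lambda) = (1/2) x^T Q x + c^T x + lambda^T (A x - b)
Stationarity (grad_x L = 0): Q x + c + A^T lambda = 0.
Primal feasibility: A x = b.

This gives the KKT block system:
  [ Q   A^T ] [ x     ]   [-c ]
  [ A    0  ] [ lambda ] = [ b ]

Solving the linear system:
  x*      = (-5.3571, -0.6429)
  lambda* = (-3.6905)
  f(x*)   = 21.1071

x* = (-5.3571, -0.6429), lambda* = (-3.6905)


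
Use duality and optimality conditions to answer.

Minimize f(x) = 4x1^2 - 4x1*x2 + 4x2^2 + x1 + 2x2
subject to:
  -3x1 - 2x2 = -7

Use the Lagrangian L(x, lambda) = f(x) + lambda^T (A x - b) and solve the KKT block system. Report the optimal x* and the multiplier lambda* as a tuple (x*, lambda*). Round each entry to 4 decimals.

Form the Lagrangian:
  L(x, lambda) = (1/2) x^T Q x + c^T x + lambda^T (A x - b)
Stationarity (grad_x L = 0): Q x + c + A^T lambda = 0.
Primal feasibility: A x = b.

This gives the KKT block system:
  [ Q   A^T ] [ x     ]   [-c ]
  [ A    0  ] [ lambda ] = [ b ]

Solving the linear system:
  x*      = (1.5263, 1.2105)
  lambda* = (2.7895)
  f(x*)   = 11.7368

x* = (1.5263, 1.2105), lambda* = (2.7895)


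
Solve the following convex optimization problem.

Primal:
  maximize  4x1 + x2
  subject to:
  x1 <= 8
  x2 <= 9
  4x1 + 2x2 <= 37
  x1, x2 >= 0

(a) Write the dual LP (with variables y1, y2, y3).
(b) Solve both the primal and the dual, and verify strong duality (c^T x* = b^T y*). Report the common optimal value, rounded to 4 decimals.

The standard primal-dual pair for 'max c^T x s.t. A x <= b, x >= 0' is:
  Dual:  min b^T y  s.t.  A^T y >= c,  y >= 0.

So the dual LP is:
  minimize  8y1 + 9y2 + 37y3
  subject to:
    y1 + 4y3 >= 4
    y2 + 2y3 >= 1
    y1, y2, y3 >= 0

Solving the primal: x* = (8, 2.5).
  primal value c^T x* = 34.5.
Solving the dual: y* = (2, 0, 0.5).
  dual value b^T y* = 34.5.
Strong duality: c^T x* = b^T y*. Confirmed.

34.5


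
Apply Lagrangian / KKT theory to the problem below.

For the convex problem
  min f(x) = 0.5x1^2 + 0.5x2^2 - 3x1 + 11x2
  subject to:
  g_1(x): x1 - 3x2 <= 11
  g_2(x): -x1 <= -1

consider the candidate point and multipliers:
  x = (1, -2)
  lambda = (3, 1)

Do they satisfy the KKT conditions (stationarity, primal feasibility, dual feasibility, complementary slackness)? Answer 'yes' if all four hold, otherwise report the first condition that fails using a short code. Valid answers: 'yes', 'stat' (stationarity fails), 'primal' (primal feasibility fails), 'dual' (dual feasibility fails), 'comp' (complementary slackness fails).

Gradient of f: grad f(x) = Q x + c = (-2, 9)
Constraint values g_i(x) = a_i^T x - b_i:
  g_1((1, -2)) = -4
  g_2((1, -2)) = 0
Stationarity residual: grad f(x) + sum_i lambda_i a_i = (0, 0)
  -> stationarity OK
Primal feasibility (all g_i <= 0): OK
Dual feasibility (all lambda_i >= 0): OK
Complementary slackness (lambda_i * g_i(x) = 0 for all i): FAILS

Verdict: the first failing condition is complementary_slackness -> comp.

comp


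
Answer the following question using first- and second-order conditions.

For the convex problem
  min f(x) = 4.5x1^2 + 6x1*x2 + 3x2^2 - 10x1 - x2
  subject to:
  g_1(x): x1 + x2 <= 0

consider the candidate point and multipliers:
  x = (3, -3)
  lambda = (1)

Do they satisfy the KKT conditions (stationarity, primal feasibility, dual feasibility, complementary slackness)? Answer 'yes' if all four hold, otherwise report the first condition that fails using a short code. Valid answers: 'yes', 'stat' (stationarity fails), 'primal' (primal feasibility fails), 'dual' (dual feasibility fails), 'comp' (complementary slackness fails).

Gradient of f: grad f(x) = Q x + c = (-1, -1)
Constraint values g_i(x) = a_i^T x - b_i:
  g_1((3, -3)) = 0
Stationarity residual: grad f(x) + sum_i lambda_i a_i = (0, 0)
  -> stationarity OK
Primal feasibility (all g_i <= 0): OK
Dual feasibility (all lambda_i >= 0): OK
Complementary slackness (lambda_i * g_i(x) = 0 for all i): OK

Verdict: yes, KKT holds.

yes


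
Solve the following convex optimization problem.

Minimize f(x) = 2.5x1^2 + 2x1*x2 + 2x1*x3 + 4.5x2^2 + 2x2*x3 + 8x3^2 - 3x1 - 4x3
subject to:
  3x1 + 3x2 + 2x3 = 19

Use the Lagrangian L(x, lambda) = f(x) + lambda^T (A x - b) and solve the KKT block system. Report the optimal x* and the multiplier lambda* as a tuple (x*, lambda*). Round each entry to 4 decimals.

Form the Lagrangian:
  L(x, lambda) = (1/2) x^T Q x + c^T x + lambda^T (A x - b)
Stationarity (grad_x L = 0): Q x + c + A^T lambda = 0.
Primal feasibility: A x = b.

This gives the KKT block system:
  [ Q   A^T ] [ x     ]   [-c ]
  [ A    0  ] [ lambda ] = [ b ]

Solving the linear system:
  x*      = (4.5103, 1.5044, 0.478)
  lambda* = (-7.8387)
  f(x*)   = 66.7463

x* = (4.5103, 1.5044, 0.478), lambda* = (-7.8387)


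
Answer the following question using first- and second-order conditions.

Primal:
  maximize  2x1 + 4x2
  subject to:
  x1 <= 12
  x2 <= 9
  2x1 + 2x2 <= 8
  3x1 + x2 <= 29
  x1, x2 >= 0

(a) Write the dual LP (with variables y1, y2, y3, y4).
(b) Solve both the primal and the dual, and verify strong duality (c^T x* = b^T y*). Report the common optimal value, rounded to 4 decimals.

The standard primal-dual pair for 'max c^T x s.t. A x <= b, x >= 0' is:
  Dual:  min b^T y  s.t.  A^T y >= c,  y >= 0.

So the dual LP is:
  minimize  12y1 + 9y2 + 8y3 + 29y4
  subject to:
    y1 + 2y3 + 3y4 >= 2
    y2 + 2y3 + y4 >= 4
    y1, y2, y3, y4 >= 0

Solving the primal: x* = (0, 4).
  primal value c^T x* = 16.
Solving the dual: y* = (0, 0, 2, 0).
  dual value b^T y* = 16.
Strong duality: c^T x* = b^T y*. Confirmed.

16


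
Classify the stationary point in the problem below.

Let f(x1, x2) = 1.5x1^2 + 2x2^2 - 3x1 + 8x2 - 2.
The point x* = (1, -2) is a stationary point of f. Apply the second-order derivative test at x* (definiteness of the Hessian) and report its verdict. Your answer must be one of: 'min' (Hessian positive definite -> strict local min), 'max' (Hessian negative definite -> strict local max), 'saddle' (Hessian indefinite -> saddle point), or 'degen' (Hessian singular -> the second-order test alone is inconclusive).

Compute the Hessian H = grad^2 f:
  H = [[3, 0], [0, 4]]
Verify stationarity: grad f(x*) = H x* + g = (0, 0).
Eigenvalues of H: 3, 4.
Both eigenvalues > 0, so H is positive definite -> x* is a strict local min.

min


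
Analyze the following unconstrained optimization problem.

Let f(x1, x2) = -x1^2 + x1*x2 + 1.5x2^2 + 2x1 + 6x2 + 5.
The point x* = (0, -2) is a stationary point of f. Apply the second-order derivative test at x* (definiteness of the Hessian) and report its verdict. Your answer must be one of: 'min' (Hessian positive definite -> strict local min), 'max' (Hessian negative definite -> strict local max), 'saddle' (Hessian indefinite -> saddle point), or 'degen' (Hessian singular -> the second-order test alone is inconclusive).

Compute the Hessian H = grad^2 f:
  H = [[-2, 1], [1, 3]]
Verify stationarity: grad f(x*) = H x* + g = (0, 0).
Eigenvalues of H: -2.1926, 3.1926.
Eigenvalues have mixed signs, so H is indefinite -> x* is a saddle point.

saddle


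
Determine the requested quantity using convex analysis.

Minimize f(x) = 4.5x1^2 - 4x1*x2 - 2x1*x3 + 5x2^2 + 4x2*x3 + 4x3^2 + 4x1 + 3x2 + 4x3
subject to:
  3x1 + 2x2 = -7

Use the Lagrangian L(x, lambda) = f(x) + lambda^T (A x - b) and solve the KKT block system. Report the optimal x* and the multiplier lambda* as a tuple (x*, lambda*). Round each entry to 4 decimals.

Form the Lagrangian:
  L(x, lambda) = (1/2) x^T Q x + c^T x + lambda^T (A x - b)
Stationarity (grad_x L = 0): Q x + c + A^T lambda = 0.
Primal feasibility: A x = b.

This gives the KKT block system:
  [ Q   A^T ] [ x     ]   [-c ]
  [ A    0  ] [ lambda ] = [ b ]

Solving the linear system:
  x*      = (-1.5775, -1.1338, -0.3275)
  lambda* = (1.669)
  f(x*)   = 0.331

x* = (-1.5775, -1.1338, -0.3275), lambda* = (1.669)


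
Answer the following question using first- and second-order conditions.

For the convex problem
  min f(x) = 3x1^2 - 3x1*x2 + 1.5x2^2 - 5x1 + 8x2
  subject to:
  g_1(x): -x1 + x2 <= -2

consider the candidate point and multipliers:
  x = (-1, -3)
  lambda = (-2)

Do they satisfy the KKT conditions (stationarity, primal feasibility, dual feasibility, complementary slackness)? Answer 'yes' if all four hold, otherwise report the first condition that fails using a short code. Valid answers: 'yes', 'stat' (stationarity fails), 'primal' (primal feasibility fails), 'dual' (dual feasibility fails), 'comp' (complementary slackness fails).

Gradient of f: grad f(x) = Q x + c = (-2, 2)
Constraint values g_i(x) = a_i^T x - b_i:
  g_1((-1, -3)) = 0
Stationarity residual: grad f(x) + sum_i lambda_i a_i = (0, 0)
  -> stationarity OK
Primal feasibility (all g_i <= 0): OK
Dual feasibility (all lambda_i >= 0): FAILS
Complementary slackness (lambda_i * g_i(x) = 0 for all i): OK

Verdict: the first failing condition is dual_feasibility -> dual.

dual


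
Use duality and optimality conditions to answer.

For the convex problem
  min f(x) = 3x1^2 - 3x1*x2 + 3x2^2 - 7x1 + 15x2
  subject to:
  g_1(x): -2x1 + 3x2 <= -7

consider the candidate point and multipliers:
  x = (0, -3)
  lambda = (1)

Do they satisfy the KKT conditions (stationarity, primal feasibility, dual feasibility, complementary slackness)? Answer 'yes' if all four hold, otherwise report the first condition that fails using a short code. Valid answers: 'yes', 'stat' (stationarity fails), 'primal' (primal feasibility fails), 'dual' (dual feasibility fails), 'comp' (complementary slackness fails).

Gradient of f: grad f(x) = Q x + c = (2, -3)
Constraint values g_i(x) = a_i^T x - b_i:
  g_1((0, -3)) = -2
Stationarity residual: grad f(x) + sum_i lambda_i a_i = (0, 0)
  -> stationarity OK
Primal feasibility (all g_i <= 0): OK
Dual feasibility (all lambda_i >= 0): OK
Complementary slackness (lambda_i * g_i(x) = 0 for all i): FAILS

Verdict: the first failing condition is complementary_slackness -> comp.

comp


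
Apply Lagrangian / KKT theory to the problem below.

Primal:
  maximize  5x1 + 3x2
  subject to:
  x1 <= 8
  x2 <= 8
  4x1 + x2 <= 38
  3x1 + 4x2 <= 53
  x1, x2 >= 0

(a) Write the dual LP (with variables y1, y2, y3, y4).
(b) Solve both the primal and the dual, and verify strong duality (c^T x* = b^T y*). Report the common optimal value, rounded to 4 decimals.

The standard primal-dual pair for 'max c^T x s.t. A x <= b, x >= 0' is:
  Dual:  min b^T y  s.t.  A^T y >= c,  y >= 0.

So the dual LP is:
  minimize  8y1 + 8y2 + 38y3 + 53y4
  subject to:
    y1 + 4y3 + 3y4 >= 5
    y2 + y3 + 4y4 >= 3
    y1, y2, y3, y4 >= 0

Solving the primal: x* = (7.6154, 7.5385).
  primal value c^T x* = 60.6923.
Solving the dual: y* = (0, 0, 0.8462, 0.5385).
  dual value b^T y* = 60.6923.
Strong duality: c^T x* = b^T y*. Confirmed.

60.6923


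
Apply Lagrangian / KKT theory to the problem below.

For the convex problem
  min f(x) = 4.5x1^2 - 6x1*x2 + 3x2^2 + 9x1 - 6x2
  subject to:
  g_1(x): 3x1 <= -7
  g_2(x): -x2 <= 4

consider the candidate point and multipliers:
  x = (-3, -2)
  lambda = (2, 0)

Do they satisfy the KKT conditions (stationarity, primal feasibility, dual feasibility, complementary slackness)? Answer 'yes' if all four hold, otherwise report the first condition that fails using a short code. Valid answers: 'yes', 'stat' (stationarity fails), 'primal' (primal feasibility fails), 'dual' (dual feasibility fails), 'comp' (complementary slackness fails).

Gradient of f: grad f(x) = Q x + c = (-6, 0)
Constraint values g_i(x) = a_i^T x - b_i:
  g_1((-3, -2)) = -2
  g_2((-3, -2)) = -2
Stationarity residual: grad f(x) + sum_i lambda_i a_i = (0, 0)
  -> stationarity OK
Primal feasibility (all g_i <= 0): OK
Dual feasibility (all lambda_i >= 0): OK
Complementary slackness (lambda_i * g_i(x) = 0 for all i): FAILS

Verdict: the first failing condition is complementary_slackness -> comp.

comp


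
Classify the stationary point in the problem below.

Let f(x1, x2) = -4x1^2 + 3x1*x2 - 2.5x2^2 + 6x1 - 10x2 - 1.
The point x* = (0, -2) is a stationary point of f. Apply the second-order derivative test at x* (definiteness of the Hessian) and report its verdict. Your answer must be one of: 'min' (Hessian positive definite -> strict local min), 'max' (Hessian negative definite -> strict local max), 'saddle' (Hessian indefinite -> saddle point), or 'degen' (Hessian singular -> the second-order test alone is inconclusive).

Compute the Hessian H = grad^2 f:
  H = [[-8, 3], [3, -5]]
Verify stationarity: grad f(x*) = H x* + g = (0, 0).
Eigenvalues of H: -9.8541, -3.1459.
Both eigenvalues < 0, so H is negative definite -> x* is a strict local max.

max


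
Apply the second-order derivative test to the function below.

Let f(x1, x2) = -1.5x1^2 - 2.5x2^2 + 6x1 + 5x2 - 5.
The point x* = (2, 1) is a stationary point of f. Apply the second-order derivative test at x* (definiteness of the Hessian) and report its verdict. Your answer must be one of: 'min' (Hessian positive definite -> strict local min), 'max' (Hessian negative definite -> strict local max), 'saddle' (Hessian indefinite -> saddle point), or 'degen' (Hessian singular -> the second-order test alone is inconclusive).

Compute the Hessian H = grad^2 f:
  H = [[-3, 0], [0, -5]]
Verify stationarity: grad f(x*) = H x* + g = (0, 0).
Eigenvalues of H: -5, -3.
Both eigenvalues < 0, so H is negative definite -> x* is a strict local max.

max


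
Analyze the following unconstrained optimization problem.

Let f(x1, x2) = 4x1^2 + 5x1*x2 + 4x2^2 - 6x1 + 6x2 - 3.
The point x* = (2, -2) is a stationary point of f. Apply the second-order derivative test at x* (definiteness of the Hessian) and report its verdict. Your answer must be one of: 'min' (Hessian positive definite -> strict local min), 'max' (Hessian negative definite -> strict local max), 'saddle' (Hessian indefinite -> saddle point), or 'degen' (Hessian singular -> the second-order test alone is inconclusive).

Compute the Hessian H = grad^2 f:
  H = [[8, 5], [5, 8]]
Verify stationarity: grad f(x*) = H x* + g = (0, 0).
Eigenvalues of H: 3, 13.
Both eigenvalues > 0, so H is positive definite -> x* is a strict local min.

min


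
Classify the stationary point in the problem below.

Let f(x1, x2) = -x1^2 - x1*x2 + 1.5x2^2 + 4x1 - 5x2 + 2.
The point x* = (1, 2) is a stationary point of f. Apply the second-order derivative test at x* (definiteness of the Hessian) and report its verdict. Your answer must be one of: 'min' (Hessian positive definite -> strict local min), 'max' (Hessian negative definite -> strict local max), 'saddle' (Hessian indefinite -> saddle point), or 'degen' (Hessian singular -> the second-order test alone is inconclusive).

Compute the Hessian H = grad^2 f:
  H = [[-2, -1], [-1, 3]]
Verify stationarity: grad f(x*) = H x* + g = (0, 0).
Eigenvalues of H: -2.1926, 3.1926.
Eigenvalues have mixed signs, so H is indefinite -> x* is a saddle point.

saddle


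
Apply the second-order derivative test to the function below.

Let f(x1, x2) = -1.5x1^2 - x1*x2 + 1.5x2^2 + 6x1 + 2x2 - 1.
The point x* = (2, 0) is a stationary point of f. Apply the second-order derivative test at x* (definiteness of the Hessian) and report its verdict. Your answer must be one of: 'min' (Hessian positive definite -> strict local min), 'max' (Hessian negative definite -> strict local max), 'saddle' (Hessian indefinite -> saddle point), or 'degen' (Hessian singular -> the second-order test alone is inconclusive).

Compute the Hessian H = grad^2 f:
  H = [[-3, -1], [-1, 3]]
Verify stationarity: grad f(x*) = H x* + g = (0, 0).
Eigenvalues of H: -3.1623, 3.1623.
Eigenvalues have mixed signs, so H is indefinite -> x* is a saddle point.

saddle


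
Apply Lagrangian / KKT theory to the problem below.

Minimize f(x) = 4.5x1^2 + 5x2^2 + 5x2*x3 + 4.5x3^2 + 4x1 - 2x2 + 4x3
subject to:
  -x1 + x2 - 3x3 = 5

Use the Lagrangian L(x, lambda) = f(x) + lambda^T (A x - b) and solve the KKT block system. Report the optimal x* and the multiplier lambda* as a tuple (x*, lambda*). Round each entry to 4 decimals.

Form the Lagrangian:
  L(x, lambda) = (1/2) x^T Q x + c^T x + lambda^T (A x - b)
Stationarity (grad_x L = 0): Q x + c + A^T lambda = 0.
Primal feasibility: A x = b.

This gives the KKT block system:
  [ Q   A^T ] [ x     ]   [-c ]
  [ A    0  ] [ lambda ] = [ b ]

Solving the linear system:
  x*      = (-0.5326, 0.8777, -1.1966)
  lambda* = (-0.7936)
  f(x*)   = -2.352

x* = (-0.5326, 0.8777, -1.1966), lambda* = (-0.7936)


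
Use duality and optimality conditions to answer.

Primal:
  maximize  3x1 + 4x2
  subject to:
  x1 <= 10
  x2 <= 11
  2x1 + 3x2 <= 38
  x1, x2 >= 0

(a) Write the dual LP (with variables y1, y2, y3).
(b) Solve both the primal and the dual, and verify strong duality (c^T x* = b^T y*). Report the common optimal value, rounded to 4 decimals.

The standard primal-dual pair for 'max c^T x s.t. A x <= b, x >= 0' is:
  Dual:  min b^T y  s.t.  A^T y >= c,  y >= 0.

So the dual LP is:
  minimize  10y1 + 11y2 + 38y3
  subject to:
    y1 + 2y3 >= 3
    y2 + 3y3 >= 4
    y1, y2, y3 >= 0

Solving the primal: x* = (10, 6).
  primal value c^T x* = 54.
Solving the dual: y* = (0.3333, 0, 1.3333).
  dual value b^T y* = 54.
Strong duality: c^T x* = b^T y*. Confirmed.

54


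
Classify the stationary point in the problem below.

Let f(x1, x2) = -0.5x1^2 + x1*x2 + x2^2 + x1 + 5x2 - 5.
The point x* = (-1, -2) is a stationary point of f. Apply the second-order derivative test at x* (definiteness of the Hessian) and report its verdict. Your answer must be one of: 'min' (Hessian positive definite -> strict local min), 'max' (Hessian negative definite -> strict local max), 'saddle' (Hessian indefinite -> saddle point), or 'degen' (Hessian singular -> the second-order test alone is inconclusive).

Compute the Hessian H = grad^2 f:
  H = [[-1, 1], [1, 2]]
Verify stationarity: grad f(x*) = H x* + g = (0, 0).
Eigenvalues of H: -1.3028, 2.3028.
Eigenvalues have mixed signs, so H is indefinite -> x* is a saddle point.

saddle


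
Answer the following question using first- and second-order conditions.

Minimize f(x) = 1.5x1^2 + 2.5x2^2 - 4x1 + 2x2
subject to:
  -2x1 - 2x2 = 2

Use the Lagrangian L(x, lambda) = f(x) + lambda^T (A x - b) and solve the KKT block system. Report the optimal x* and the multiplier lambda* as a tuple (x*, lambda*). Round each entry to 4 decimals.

Form the Lagrangian:
  L(x, lambda) = (1/2) x^T Q x + c^T x + lambda^T (A x - b)
Stationarity (grad_x L = 0): Q x + c + A^T lambda = 0.
Primal feasibility: A x = b.

This gives the KKT block system:
  [ Q   A^T ] [ x     ]   [-c ]
  [ A    0  ] [ lambda ] = [ b ]

Solving the linear system:
  x*      = (0.125, -1.125)
  lambda* = (-1.8125)
  f(x*)   = 0.4375

x* = (0.125, -1.125), lambda* = (-1.8125)


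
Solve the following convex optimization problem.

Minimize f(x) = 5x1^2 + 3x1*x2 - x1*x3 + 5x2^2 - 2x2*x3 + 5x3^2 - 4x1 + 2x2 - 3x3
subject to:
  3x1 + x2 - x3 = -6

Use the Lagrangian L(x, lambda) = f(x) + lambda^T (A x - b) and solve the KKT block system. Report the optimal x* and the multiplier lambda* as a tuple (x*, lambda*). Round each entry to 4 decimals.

Form the Lagrangian:
  L(x, lambda) = (1/2) x^T Q x + c^T x + lambda^T (A x - b)
Stationarity (grad_x L = 0): Q x + c + A^T lambda = 0.
Primal feasibility: A x = b.

This gives the KKT block system:
  [ Q   A^T ] [ x     ]   [-c ]
  [ A    0  ] [ lambda ] = [ b ]

Solving the linear system:
  x*      = (-1.6353, -0.2802, 0.814)
  lambda* = (7.3357)
  f(x*)   = 23.7766

x* = (-1.6353, -0.2802, 0.814), lambda* = (7.3357)


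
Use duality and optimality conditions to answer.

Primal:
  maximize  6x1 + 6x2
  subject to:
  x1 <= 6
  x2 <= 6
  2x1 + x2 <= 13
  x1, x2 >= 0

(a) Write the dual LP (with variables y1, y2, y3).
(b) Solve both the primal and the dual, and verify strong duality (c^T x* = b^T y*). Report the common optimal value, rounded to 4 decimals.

The standard primal-dual pair for 'max c^T x s.t. A x <= b, x >= 0' is:
  Dual:  min b^T y  s.t.  A^T y >= c,  y >= 0.

So the dual LP is:
  minimize  6y1 + 6y2 + 13y3
  subject to:
    y1 + 2y3 >= 6
    y2 + y3 >= 6
    y1, y2, y3 >= 0

Solving the primal: x* = (3.5, 6).
  primal value c^T x* = 57.
Solving the dual: y* = (0, 3, 3).
  dual value b^T y* = 57.
Strong duality: c^T x* = b^T y*. Confirmed.

57


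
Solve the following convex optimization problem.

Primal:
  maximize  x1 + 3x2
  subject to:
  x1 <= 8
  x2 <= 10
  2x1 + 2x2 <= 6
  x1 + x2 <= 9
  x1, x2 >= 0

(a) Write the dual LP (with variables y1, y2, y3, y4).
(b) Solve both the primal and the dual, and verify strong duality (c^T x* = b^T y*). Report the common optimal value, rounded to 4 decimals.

The standard primal-dual pair for 'max c^T x s.t. A x <= b, x >= 0' is:
  Dual:  min b^T y  s.t.  A^T y >= c,  y >= 0.

So the dual LP is:
  minimize  8y1 + 10y2 + 6y3 + 9y4
  subject to:
    y1 + 2y3 + y4 >= 1
    y2 + 2y3 + y4 >= 3
    y1, y2, y3, y4 >= 0

Solving the primal: x* = (0, 3).
  primal value c^T x* = 9.
Solving the dual: y* = (0, 0, 1.5, 0).
  dual value b^T y* = 9.
Strong duality: c^T x* = b^T y*. Confirmed.

9


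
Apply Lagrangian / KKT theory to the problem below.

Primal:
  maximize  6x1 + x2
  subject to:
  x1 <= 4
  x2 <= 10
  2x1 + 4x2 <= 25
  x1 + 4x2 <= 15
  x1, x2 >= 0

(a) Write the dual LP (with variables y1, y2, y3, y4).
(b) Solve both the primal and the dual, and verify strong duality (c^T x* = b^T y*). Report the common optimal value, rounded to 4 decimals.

The standard primal-dual pair for 'max c^T x s.t. A x <= b, x >= 0' is:
  Dual:  min b^T y  s.t.  A^T y >= c,  y >= 0.

So the dual LP is:
  minimize  4y1 + 10y2 + 25y3 + 15y4
  subject to:
    y1 + 2y3 + y4 >= 6
    y2 + 4y3 + 4y4 >= 1
    y1, y2, y3, y4 >= 0

Solving the primal: x* = (4, 2.75).
  primal value c^T x* = 26.75.
Solving the dual: y* = (5.75, 0, 0, 0.25).
  dual value b^T y* = 26.75.
Strong duality: c^T x* = b^T y*. Confirmed.

26.75
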